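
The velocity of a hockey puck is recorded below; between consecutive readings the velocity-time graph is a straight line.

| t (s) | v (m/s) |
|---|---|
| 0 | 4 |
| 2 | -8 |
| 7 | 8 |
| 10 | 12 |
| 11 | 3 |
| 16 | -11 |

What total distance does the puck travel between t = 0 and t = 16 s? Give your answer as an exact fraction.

1835/21 m

Distance (not displacement) is the total path length: add the absolute areas under v-t.
0–2 s: v = 0 at t = 2/3 s; triangle areas 4/3 + 16/3 = 20/3 m
2–7 s: v = 0 at t = 4.5 s; triangle areas 10 + 10 = 20 m
7–10 s: |½(8 + 12)(3)| = 30 m
10–11 s: |½(12 + 3)(1)| = 7.5 m
11–16 s: v = 0 at t = 169/14 s; triangle areas 45/28 + 605/28 = 325/14 m
Total distance = 1835/21 m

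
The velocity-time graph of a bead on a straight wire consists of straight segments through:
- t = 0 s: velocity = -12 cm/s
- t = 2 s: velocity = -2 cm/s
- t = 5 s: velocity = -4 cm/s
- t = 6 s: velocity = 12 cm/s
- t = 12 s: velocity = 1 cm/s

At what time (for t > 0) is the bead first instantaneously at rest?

t = 5.25 s

v changes sign on 5–6 s (from -4 to 12); the graph is linear there, so v = 0 at t = 5 + (4)·(6 − 5)/(12 − -4) = 5.25 s.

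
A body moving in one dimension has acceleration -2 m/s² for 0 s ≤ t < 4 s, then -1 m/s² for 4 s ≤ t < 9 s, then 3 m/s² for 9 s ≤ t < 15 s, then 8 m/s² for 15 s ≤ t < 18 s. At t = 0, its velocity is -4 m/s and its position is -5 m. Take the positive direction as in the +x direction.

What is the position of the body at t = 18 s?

On each constant-a segment, Δv = aΔt and Δx = v₀Δt + ½aΔt²; chain segment to segment.
0–4 s: v starts -4 m/s; Δx = -4·4 + ½·-2·4² = -32 m; v ends -12 m/s.
4–9 s: v starts -12 m/s; Δx = -12·5 + ½·-1·5² = -72.5 m; v ends -17 m/s.
9–15 s: v starts -17 m/s; Δx = -17·6 + ½·3·6² = -48 m; v ends 1 m/s.
15–18 s: v starts 1 m/s; Δx = 1·3 + ½·8·3² = 39 m; v ends 25 m/s.
x(18) = -5 + Σ Δx = -118.5 m.

-118.5 m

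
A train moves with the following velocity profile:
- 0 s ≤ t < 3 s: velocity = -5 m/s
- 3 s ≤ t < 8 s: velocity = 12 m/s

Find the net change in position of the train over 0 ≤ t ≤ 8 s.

Net displacement equals the area under the velocity-time graph (areas below the axis count negative).
0–3 s: -5 × 3 = -15 m
3–8 s: 12 × 5 = 60 m
Net displacement = 45 m

45 m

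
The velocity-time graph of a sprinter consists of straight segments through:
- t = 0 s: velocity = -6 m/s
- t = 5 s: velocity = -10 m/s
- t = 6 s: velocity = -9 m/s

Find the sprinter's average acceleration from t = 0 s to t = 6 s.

Average acceleration = Δv/Δt = (-9 − -6)/(6 − 0) = -0.5 m/s².

-0.5 m/s²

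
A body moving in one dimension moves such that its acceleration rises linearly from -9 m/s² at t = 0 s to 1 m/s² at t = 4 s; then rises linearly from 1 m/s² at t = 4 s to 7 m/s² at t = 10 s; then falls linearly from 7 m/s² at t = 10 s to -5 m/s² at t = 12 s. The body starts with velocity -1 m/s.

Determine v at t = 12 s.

9 m/s

Δv equals the area under the a-t graph; then v = v₀ + Δv.
0–4 s: ½(-9 + 1)(4) = -16 m/s
4–10 s: ½(1 + 7)(6) = 24 m/s
10–12 s: ½(7 + -5)(2) = 2 m/s
Δv = 10 m/s, so v(12) = -1 + (10) = 9 m/s.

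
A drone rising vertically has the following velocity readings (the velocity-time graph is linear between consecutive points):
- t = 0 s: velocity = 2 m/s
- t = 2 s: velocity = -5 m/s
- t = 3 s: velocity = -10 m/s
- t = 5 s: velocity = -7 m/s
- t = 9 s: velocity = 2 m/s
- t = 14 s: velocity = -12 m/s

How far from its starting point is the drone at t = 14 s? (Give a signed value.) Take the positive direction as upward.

Displacement is the signed area under the v-t curve.
0–2 s: ½(2 + -5)(2) = -3 m
2–3 s: ½(-5 + -10)(1) = -7.5 m
3–5 s: ½(-10 + -7)(2) = -17 m
5–9 s: ½(-7 + 2)(4) = -10 m
9–14 s: ½(2 + -12)(5) = -25 m
Net displacement = -62.5 m

-62.5 m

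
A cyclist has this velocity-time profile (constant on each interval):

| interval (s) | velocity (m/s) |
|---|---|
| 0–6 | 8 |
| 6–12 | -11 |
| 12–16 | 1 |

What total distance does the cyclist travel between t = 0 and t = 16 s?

Total distance travelled is ∫|v| dt — sum the magnitudes of each area piece.
0–6 s: |8| × 6 = 48 m
6–12 s: |-11| × 6 = 66 m
12–16 s: |1| × 4 = 4 m
Total distance = 118 m

118 m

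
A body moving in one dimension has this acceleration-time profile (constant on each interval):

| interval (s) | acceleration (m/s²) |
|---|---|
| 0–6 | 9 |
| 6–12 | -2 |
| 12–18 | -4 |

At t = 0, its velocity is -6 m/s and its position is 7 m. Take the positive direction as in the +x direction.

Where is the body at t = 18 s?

529 m

On each constant-a segment, Δv = aΔt and Δx = v₀Δt + ½aΔt²; chain segment to segment.
0–6 s: v starts -6 m/s; Δx = -6·6 + ½·9·6² = 126 m; v ends 48 m/s.
6–12 s: v starts 48 m/s; Δx = 48·6 + ½·-2·6² = 252 m; v ends 36 m/s.
12–18 s: v starts 36 m/s; Δx = 36·6 + ½·-4·6² = 144 m; v ends 12 m/s.
x(18) = 7 + Σ Δx = 529 m.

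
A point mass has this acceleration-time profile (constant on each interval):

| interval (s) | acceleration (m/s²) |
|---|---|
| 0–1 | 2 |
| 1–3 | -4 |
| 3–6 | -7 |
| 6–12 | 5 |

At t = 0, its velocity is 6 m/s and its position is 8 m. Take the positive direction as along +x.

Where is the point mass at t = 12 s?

On each constant-a segment, Δv = aΔt and Δx = v₀Δt + ½aΔt²; chain segment to segment.
0–1 s: v starts 6 m/s; Δx = 6·1 + ½·2·1² = 7 m; v ends 8 m/s.
1–3 s: v starts 8 m/s; Δx = 8·2 + ½·-4·2² = 8 m; v ends 0 m/s.
3–6 s: v starts 0 m/s; Δx = 0·3 + ½·-7·3² = -31.5 m; v ends -21 m/s.
6–12 s: v starts -21 m/s; Δx = -21·6 + ½·5·6² = -36 m; v ends 9 m/s.
x(12) = 8 + Σ Δx = -44.5 m.

-44.5 m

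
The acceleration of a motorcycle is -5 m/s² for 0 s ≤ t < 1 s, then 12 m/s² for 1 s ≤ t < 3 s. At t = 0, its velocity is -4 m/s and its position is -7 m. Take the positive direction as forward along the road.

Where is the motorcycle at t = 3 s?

On each constant-a segment, Δv = aΔt and Δx = v₀Δt + ½aΔt²; chain segment to segment.
0–1 s: v starts -4 m/s; Δx = -4·1 + ½·-5·1² = -6.5 m; v ends -9 m/s.
1–3 s: v starts -9 m/s; Δx = -9·2 + ½·12·2² = 6 m; v ends 15 m/s.
x(3) = -7 + Σ Δx = -7.5 m.

-7.5 m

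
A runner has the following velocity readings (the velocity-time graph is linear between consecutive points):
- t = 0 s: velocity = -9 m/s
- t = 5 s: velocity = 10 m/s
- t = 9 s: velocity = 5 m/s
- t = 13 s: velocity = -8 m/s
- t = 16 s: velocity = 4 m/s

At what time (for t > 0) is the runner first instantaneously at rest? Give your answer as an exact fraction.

t = 45/19 s

v changes sign on 0–5 s (from -9 to 10); the graph is linear there, so v = 0 at t = 0 + (9)·(5 − 0)/(10 − -9) = 45/19 s.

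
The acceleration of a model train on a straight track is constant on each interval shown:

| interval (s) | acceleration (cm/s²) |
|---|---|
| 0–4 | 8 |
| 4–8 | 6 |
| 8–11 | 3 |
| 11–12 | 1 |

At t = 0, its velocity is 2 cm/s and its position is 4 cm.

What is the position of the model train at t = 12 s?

515 cm

On each constant-a segment, Δv = aΔt and Δx = v₀Δt + ½aΔt²; chain segment to segment.
0–4 s: v starts 2 cm/s; Δx = 2·4 + ½·8·4² = 72 cm; v ends 34 cm/s.
4–8 s: v starts 34 cm/s; Δx = 34·4 + ½·6·4² = 184 cm; v ends 58 cm/s.
8–11 s: v starts 58 cm/s; Δx = 58·3 + ½·3·3² = 187.5 cm; v ends 67 cm/s.
11–12 s: v starts 67 cm/s; Δx = 67·1 + ½·1·1² = 67.5 cm; v ends 68 cm/s.
x(12) = 4 + Σ Δx = 515 cm.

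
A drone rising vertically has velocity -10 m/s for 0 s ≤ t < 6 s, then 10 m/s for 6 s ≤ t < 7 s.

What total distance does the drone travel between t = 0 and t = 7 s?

Distance (not displacement) is the total path length: add the absolute areas under v-t.
0–6 s: |-10| × 6 = 60 m
6–7 s: |10| × 1 = 10 m
Total distance = 70 m

70 m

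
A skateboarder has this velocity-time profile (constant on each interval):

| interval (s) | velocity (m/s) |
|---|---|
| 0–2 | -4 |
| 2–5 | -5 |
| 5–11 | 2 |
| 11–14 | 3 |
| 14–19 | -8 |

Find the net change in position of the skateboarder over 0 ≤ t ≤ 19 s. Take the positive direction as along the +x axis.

Displacement is the signed area under the v-t curve.
0–2 s: -4 × 2 = -8 m
2–5 s: -5 × 3 = -15 m
5–11 s: 2 × 6 = 12 m
11–14 s: 3 × 3 = 9 m
14–19 s: -8 × 5 = -40 m
Net displacement = -42 m

-42 m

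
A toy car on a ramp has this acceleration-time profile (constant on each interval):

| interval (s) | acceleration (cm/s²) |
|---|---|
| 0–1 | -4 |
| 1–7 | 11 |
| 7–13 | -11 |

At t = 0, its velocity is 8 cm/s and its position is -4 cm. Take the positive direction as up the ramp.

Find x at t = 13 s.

On each constant-a segment, Δv = aΔt and Δx = v₀Δt + ½aΔt²; chain segment to segment.
0–1 s: v starts 8 cm/s; Δx = 8·1 + ½·-4·1² = 6 cm; v ends 4 cm/s.
1–7 s: v starts 4 cm/s; Δx = 4·6 + ½·11·6² = 222 cm; v ends 70 cm/s.
7–13 s: v starts 70 cm/s; Δx = 70·6 + ½·-11·6² = 222 cm; v ends 4 cm/s.
x(13) = -4 + Σ Δx = 446 cm.

446 cm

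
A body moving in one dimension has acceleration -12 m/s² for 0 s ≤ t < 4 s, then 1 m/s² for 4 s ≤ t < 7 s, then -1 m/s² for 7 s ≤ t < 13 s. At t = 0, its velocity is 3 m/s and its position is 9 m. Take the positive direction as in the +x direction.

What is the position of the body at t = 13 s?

-475.5 m

On each constant-a segment, Δv = aΔt and Δx = v₀Δt + ½aΔt²; chain segment to segment.
0–4 s: v starts 3 m/s; Δx = 3·4 + ½·-12·4² = -84 m; v ends -45 m/s.
4–7 s: v starts -45 m/s; Δx = -45·3 + ½·1·3² = -130.5 m; v ends -42 m/s.
7–13 s: v starts -42 m/s; Δx = -42·6 + ½·-1·6² = -270 m; v ends -48 m/s.
x(13) = 9 + Σ Δx = -475.5 m.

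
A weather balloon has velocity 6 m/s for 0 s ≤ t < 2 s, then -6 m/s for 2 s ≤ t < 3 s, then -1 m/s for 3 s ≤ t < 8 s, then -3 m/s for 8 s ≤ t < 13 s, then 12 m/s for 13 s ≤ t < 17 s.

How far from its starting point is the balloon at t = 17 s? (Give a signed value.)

Displacement is the signed area under the v-t curve.
0–2 s: 6 × 2 = 12 m
2–3 s: -6 × 1 = -6 m
3–8 s: -1 × 5 = -5 m
8–13 s: -3 × 5 = -15 m
13–17 s: 12 × 4 = 48 m
Net displacement = 34 m

34 m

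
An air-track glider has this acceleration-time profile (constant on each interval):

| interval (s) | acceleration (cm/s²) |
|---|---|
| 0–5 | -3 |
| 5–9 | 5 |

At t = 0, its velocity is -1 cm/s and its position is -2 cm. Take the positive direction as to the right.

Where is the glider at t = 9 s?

-68.5 cm

On each constant-a segment, Δv = aΔt and Δx = v₀Δt + ½aΔt²; chain segment to segment.
0–5 s: v starts -1 cm/s; Δx = -1·5 + ½·-3·5² = -42.5 cm; v ends -16 cm/s.
5–9 s: v starts -16 cm/s; Δx = -16·4 + ½·5·4² = -24 cm; v ends 4 cm/s.
x(9) = -2 + Σ Δx = -68.5 cm.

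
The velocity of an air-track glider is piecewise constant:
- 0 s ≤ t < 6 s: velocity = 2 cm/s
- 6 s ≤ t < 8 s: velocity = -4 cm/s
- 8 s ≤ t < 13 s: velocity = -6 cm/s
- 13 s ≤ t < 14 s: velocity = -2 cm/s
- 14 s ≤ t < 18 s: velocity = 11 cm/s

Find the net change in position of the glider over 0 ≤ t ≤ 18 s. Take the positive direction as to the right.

Net displacement equals the area under the velocity-time graph (areas below the axis count negative).
0–6 s: 2 × 6 = 12 cm
6–8 s: -4 × 2 = -8 cm
8–13 s: -6 × 5 = -30 cm
13–14 s: -2 × 1 = -2 cm
14–18 s: 11 × 4 = 44 cm
Net displacement = 16 cm

16 cm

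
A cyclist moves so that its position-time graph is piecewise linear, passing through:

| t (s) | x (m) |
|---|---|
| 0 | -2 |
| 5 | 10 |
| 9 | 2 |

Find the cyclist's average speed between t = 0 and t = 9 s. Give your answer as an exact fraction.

20/9 m/s

Average speed = (total path length)/(elapsed time); on a piecewise-linear x-t graph the path length is Σ|Δx|.
0–5 s: |Δx| = |10 − -2| = 12 m
5–9 s: |Δx| = |2 − 10| = 8 m
Total path = 20 m; average speed = 20/9 = 20/9 m/s.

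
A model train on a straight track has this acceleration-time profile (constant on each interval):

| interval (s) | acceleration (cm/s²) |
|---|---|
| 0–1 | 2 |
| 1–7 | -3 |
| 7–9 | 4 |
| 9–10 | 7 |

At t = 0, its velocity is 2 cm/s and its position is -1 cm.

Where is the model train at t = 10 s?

On each constant-a segment, Δv = aΔt and Δx = v₀Δt + ½aΔt²; chain segment to segment.
0–1 s: v starts 2 cm/s; Δx = 2·1 + ½·2·1² = 3 cm; v ends 4 cm/s.
1–7 s: v starts 4 cm/s; Δx = 4·6 + ½·-3·6² = -30 cm; v ends -14 cm/s.
7–9 s: v starts -14 cm/s; Δx = -14·2 + ½·4·2² = -20 cm; v ends -6 cm/s.
9–10 s: v starts -6 cm/s; Δx = -6·1 + ½·7·1² = -2.5 cm; v ends 1 cm/s.
x(10) = -1 + Σ Δx = -50.5 cm.

-50.5 cm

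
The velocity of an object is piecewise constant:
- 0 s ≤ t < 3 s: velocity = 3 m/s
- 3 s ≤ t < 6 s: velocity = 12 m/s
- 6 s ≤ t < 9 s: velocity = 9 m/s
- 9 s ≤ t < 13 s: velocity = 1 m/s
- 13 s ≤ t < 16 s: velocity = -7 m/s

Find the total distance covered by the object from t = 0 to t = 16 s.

97 m

Total distance travelled is ∫|v| dt — sum the magnitudes of each area piece.
0–3 s: |3| × 3 = 9 m
3–6 s: |12| × 3 = 36 m
6–9 s: |9| × 3 = 27 m
9–13 s: |1| × 4 = 4 m
13–16 s: |-7| × 3 = 21 m
Total distance = 97 m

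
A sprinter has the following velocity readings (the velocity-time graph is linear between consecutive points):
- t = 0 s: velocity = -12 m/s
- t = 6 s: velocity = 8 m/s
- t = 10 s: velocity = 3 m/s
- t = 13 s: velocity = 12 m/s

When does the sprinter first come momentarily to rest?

t = 3.6 s

v changes sign on 0–6 s (from -12 to 8); the graph is linear there, so v = 0 at t = 0 + (12)·(6 − 0)/(8 − -12) = 3.6 s.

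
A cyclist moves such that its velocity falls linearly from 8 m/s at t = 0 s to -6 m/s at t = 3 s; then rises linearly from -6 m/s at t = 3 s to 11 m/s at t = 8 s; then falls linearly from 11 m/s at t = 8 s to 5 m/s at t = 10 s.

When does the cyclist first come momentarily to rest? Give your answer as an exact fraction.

t = 12/7 s

v changes sign on 0–3 s (from 8 to -6); the graph is linear there, so v = 0 at t = 0 + (-8)·(3 − 0)/(-6 − 8) = 12/7 s.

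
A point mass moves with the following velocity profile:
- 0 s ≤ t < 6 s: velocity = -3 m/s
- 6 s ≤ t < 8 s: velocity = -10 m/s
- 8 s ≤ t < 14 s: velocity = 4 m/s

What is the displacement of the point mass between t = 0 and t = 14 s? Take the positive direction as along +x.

Displacement is the signed area under the v-t curve.
0–6 s: -3 × 6 = -18 m
6–8 s: -10 × 2 = -20 m
8–14 s: 4 × 6 = 24 m
Net displacement = -14 m

-14 m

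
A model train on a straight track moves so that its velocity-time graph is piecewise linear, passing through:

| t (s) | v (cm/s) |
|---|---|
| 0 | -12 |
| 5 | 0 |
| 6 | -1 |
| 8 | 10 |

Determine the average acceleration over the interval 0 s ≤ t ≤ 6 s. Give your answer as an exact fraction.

Average acceleration = Δv/Δt = (-1 − -12)/(6 − 0) = 11/6 cm/s².

11/6 cm/s²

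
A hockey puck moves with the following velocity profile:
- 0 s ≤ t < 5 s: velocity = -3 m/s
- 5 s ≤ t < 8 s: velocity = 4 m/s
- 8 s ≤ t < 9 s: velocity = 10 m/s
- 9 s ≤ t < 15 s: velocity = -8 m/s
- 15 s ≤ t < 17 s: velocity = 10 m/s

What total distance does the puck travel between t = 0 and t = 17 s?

Distance (not displacement) is the total path length: add the absolute areas under v-t.
0–5 s: |-3| × 5 = 15 m
5–8 s: |4| × 3 = 12 m
8–9 s: |10| × 1 = 10 m
9–15 s: |-8| × 6 = 48 m
15–17 s: |10| × 2 = 20 m
Total distance = 105 m

105 m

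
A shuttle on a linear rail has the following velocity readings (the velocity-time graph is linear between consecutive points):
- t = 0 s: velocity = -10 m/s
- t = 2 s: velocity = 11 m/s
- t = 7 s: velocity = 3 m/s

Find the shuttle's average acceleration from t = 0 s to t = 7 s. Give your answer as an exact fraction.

13/7 m/s²

Average acceleration = Δv/Δt = (3 − -10)/(7 − 0) = 13/7 m/s².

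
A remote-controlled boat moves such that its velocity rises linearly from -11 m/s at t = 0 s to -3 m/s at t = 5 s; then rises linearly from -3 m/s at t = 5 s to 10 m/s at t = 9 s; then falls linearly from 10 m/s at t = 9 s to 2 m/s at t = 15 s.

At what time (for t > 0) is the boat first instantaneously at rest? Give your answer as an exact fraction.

v changes sign on 5–9 s (from -3 to 10); the graph is linear there, so v = 0 at t = 5 + (3)·(9 − 5)/(10 − -3) = 77/13 s.

t = 77/13 s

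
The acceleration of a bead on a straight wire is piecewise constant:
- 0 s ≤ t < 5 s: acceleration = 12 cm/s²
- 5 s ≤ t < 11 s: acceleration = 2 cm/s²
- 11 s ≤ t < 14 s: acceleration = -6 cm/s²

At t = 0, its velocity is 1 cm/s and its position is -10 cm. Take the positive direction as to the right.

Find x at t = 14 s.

739 cm

On each constant-a segment, Δv = aΔt and Δx = v₀Δt + ½aΔt²; chain segment to segment.
0–5 s: v starts 1 cm/s; Δx = 1·5 + ½·12·5² = 155 cm; v ends 61 cm/s.
5–11 s: v starts 61 cm/s; Δx = 61·6 + ½·2·6² = 402 cm; v ends 73 cm/s.
11–14 s: v starts 73 cm/s; Δx = 73·3 + ½·-6·3² = 192 cm; v ends 55 cm/s.
x(14) = -10 + Σ Δx = 739 cm.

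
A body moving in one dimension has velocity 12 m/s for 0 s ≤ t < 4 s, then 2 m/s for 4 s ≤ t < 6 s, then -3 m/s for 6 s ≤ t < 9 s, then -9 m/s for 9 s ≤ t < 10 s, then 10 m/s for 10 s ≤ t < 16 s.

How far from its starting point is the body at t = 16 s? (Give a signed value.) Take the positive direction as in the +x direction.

Displacement is the signed area under the v-t curve.
0–4 s: 12 × 4 = 48 m
4–6 s: 2 × 2 = 4 m
6–9 s: -3 × 3 = -9 m
9–10 s: -9 × 1 = -9 m
10–16 s: 10 × 6 = 60 m
Net displacement = 94 m

94 m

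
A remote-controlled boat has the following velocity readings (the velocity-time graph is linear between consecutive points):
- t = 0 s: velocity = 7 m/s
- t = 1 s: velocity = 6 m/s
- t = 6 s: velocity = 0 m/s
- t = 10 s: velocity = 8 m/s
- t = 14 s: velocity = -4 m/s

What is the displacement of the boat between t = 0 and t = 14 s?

45.5 m

Net displacement equals the area under the velocity-time graph (areas below the axis count negative).
0–1 s: ½(7 + 6)(1) = 6.5 m
1–6 s: ½(6 + 0)(5) = 15 m
6–10 s: ½(0 + 8)(4) = 16 m
10–14 s: ½(8 + -4)(4) = 8 m
Net displacement = 45.5 m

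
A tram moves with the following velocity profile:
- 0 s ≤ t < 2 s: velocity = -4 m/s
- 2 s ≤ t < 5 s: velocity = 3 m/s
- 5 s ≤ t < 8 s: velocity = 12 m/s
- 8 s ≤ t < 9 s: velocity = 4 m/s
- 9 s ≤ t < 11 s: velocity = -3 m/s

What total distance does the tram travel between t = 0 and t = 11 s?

63 m

Distance (not displacement) is the total path length: add the absolute areas under v-t.
0–2 s: |-4| × 2 = 8 m
2–5 s: |3| × 3 = 9 m
5–8 s: |12| × 3 = 36 m
8–9 s: |4| × 1 = 4 m
9–11 s: |-3| × 2 = 6 m
Total distance = 63 m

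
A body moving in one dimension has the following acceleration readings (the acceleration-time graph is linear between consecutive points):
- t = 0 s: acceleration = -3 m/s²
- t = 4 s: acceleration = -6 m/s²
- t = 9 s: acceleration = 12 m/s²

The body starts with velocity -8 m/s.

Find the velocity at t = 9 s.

-11 m/s

Δv equals the area under the a-t graph; then v = v₀ + Δv.
0–4 s: ½(-3 + -6)(4) = -18 m/s
4–9 s: ½(-6 + 12)(5) = 15 m/s
Δv = -3 m/s, so v(9) = -8 + (-3) = -11 m/s.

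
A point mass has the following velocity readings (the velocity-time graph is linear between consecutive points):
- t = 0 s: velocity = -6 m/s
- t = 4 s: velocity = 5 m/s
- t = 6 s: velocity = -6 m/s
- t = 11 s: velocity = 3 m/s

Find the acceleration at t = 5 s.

Acceleration is the slope of the v-t graph on 4–6 s: (-6 − 5)/(6 − 4) = -5.5 m/s².

-5.5 m/s²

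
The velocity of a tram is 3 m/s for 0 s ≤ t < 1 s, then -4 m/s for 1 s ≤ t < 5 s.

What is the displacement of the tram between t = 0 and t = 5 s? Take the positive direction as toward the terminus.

Displacement is the signed area under the v-t curve.
0–1 s: 3 × 1 = 3 m
1–5 s: -4 × 4 = -16 m
Net displacement = -13 m

-13 m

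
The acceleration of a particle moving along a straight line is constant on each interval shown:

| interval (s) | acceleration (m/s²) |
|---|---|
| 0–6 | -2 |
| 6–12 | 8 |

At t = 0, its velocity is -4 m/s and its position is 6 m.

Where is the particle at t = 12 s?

On each constant-a segment, Δv = aΔt and Δx = v₀Δt + ½aΔt²; chain segment to segment.
0–6 s: v starts -4 m/s; Δx = -4·6 + ½·-2·6² = -60 m; v ends -16 m/s.
6–12 s: v starts -16 m/s; Δx = -16·6 + ½·8·6² = 48 m; v ends 32 m/s.
x(12) = 6 + Σ Δx = -6 m.

-6 m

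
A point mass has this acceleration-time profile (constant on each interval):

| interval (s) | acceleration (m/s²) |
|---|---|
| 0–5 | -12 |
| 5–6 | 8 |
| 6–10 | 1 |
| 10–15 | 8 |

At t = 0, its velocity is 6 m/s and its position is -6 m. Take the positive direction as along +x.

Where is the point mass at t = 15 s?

-462 m

On each constant-a segment, Δv = aΔt and Δx = v₀Δt + ½aΔt²; chain segment to segment.
0–5 s: v starts 6 m/s; Δx = 6·5 + ½·-12·5² = -120 m; v ends -54 m/s.
5–6 s: v starts -54 m/s; Δx = -54·1 + ½·8·1² = -50 m; v ends -46 m/s.
6–10 s: v starts -46 m/s; Δx = -46·4 + ½·1·4² = -176 m; v ends -42 m/s.
10–15 s: v starts -42 m/s; Δx = -42·5 + ½·8·5² = -110 m; v ends -2 m/s.
x(15) = -6 + Σ Δx = -462 m.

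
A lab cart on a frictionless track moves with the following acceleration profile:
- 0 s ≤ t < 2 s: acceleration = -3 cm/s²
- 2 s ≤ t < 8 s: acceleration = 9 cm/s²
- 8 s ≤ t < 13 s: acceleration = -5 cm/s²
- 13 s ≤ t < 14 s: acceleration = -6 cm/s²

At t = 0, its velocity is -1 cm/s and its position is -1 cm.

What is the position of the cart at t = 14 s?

On each constant-a segment, Δv = aΔt and Δx = v₀Δt + ½aΔt²; chain segment to segment.
0–2 s: v starts -1 cm/s; Δx = -1·2 + ½·-3·2² = -8 cm; v ends -7 cm/s.
2–8 s: v starts -7 cm/s; Δx = -7·6 + ½·9·6² = 120 cm; v ends 47 cm/s.
8–13 s: v starts 47 cm/s; Δx = 47·5 + ½·-5·5² = 172.5 cm; v ends 22 cm/s.
13–14 s: v starts 22 cm/s; Δx = 22·1 + ½·-6·1² = 19 cm; v ends 16 cm/s.
x(14) = -1 + Σ Δx = 302.5 cm.

302.5 cm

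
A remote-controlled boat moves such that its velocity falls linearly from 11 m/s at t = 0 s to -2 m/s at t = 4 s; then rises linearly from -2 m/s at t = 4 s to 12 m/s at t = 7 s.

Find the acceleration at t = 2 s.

Acceleration is the slope of the v-t graph on 0–4 s: (-2 − 11)/(4 − 0) = -3.25 m/s².

-3.25 m/s²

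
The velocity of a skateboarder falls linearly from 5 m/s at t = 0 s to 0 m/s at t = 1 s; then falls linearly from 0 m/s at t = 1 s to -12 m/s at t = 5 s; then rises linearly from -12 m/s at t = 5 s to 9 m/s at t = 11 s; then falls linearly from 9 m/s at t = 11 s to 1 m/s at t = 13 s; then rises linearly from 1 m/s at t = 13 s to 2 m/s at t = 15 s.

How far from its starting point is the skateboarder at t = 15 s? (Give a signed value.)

-17.5 m

Net displacement equals the area under the velocity-time graph (areas below the axis count negative).
0–1 s: ½(5 + 0)(1) = 2.5 m
1–5 s: ½(0 + -12)(4) = -24 m
5–11 s: ½(-12 + 9)(6) = -9 m
11–13 s: ½(9 + 1)(2) = 10 m
13–15 s: ½(1 + 2)(2) = 3 m
Net displacement = -17.5 m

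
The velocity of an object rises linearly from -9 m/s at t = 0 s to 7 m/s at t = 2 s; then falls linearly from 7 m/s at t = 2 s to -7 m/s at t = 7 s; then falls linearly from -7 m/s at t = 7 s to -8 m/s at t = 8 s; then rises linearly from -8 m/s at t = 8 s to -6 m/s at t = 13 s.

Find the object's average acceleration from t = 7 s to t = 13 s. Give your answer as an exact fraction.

Average acceleration = Δv/Δt = (-6 − -7)/(13 − 7) = 1/6 m/s².

1/6 m/s²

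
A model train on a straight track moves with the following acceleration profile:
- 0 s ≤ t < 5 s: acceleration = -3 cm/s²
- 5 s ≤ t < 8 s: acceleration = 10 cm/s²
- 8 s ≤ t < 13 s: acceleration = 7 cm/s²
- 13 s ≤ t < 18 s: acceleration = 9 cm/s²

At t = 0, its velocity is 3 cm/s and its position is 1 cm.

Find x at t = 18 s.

542.5 cm

On each constant-a segment, Δv = aΔt and Δx = v₀Δt + ½aΔt²; chain segment to segment.
0–5 s: v starts 3 cm/s; Δx = 3·5 + ½·-3·5² = -22.5 cm; v ends -12 cm/s.
5–8 s: v starts -12 cm/s; Δx = -12·3 + ½·10·3² = 9 cm; v ends 18 cm/s.
8–13 s: v starts 18 cm/s; Δx = 18·5 + ½·7·5² = 177.5 cm; v ends 53 cm/s.
13–18 s: v starts 53 cm/s; Δx = 53·5 + ½·9·5² = 377.5 cm; v ends 98 cm/s.
x(18) = 1 + Σ Δx = 542.5 cm.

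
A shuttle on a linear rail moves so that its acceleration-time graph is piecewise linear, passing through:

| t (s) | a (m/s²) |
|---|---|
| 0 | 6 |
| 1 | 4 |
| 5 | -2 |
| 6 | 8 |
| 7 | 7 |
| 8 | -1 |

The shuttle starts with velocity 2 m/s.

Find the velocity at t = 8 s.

Δv equals the area under the a-t graph; then v = v₀ + Δv.
0–1 s: ½(6 + 4)(1) = 5 m/s
1–5 s: ½(4 + -2)(4) = 4 m/s
5–6 s: ½(-2 + 8)(1) = 3 m/s
6–7 s: ½(8 + 7)(1) = 7.5 m/s
7–8 s: ½(7 + -1)(1) = 3 m/s
Δv = 22.5 m/s, so v(8) = 2 + (22.5) = 24.5 m/s.

24.5 m/s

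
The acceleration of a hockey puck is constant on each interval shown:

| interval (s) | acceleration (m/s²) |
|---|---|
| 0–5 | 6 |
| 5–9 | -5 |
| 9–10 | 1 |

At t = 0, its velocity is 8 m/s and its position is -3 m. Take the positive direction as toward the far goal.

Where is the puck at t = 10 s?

On each constant-a segment, Δv = aΔt and Δx = v₀Δt + ½aΔt²; chain segment to segment.
0–5 s: v starts 8 m/s; Δx = 8·5 + ½·6·5² = 115 m; v ends 38 m/s.
5–9 s: v starts 38 m/s; Δx = 38·4 + ½·-5·4² = 112 m; v ends 18 m/s.
9–10 s: v starts 18 m/s; Δx = 18·1 + ½·1·1² = 18.5 m; v ends 19 m/s.
x(10) = -3 + Σ Δx = 242.5 m.

242.5 m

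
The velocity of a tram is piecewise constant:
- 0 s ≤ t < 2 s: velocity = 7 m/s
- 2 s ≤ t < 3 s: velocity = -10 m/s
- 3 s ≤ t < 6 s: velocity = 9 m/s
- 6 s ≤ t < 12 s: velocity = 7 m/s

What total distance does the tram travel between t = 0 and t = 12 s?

93 m

Distance (not displacement) is the total path length: add the absolute areas under v-t.
0–2 s: |7| × 2 = 14 m
2–3 s: |-10| × 1 = 10 m
3–6 s: |9| × 3 = 27 m
6–12 s: |7| × 6 = 42 m
Total distance = 93 m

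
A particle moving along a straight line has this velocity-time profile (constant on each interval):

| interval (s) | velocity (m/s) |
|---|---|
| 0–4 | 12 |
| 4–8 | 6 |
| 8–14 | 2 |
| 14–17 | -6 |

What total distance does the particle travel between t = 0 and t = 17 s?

Total distance travelled is ∫|v| dt — sum the magnitudes of each area piece.
0–4 s: |12| × 4 = 48 m
4–8 s: |6| × 4 = 24 m
8–14 s: |2| × 6 = 12 m
14–17 s: |-6| × 3 = 18 m
Total distance = 102 m

102 m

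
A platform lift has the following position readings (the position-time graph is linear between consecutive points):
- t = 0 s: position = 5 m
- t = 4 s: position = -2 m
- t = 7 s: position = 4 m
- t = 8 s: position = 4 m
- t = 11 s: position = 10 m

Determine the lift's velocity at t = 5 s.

Velocity is the slope of the x-t graph on 4–7 s: (4 − -2)/(7 − 4) = 2 m/s.

2 m/s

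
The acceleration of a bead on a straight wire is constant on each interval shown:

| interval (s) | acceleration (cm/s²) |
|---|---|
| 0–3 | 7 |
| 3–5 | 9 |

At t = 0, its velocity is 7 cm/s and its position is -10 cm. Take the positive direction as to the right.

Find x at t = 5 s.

116.5 cm

On each constant-a segment, Δv = aΔt and Δx = v₀Δt + ½aΔt²; chain segment to segment.
0–3 s: v starts 7 cm/s; Δx = 7·3 + ½·7·3² = 52.5 cm; v ends 28 cm/s.
3–5 s: v starts 28 cm/s; Δx = 28·2 + ½·9·2² = 74 cm; v ends 46 cm/s.
x(5) = -10 + Σ Δx = 116.5 cm.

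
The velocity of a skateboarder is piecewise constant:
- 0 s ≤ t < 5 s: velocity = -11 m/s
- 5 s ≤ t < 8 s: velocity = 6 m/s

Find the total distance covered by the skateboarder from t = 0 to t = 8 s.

Total distance travelled is ∫|v| dt — sum the magnitudes of each area piece.
0–5 s: |-11| × 5 = 55 m
5–8 s: |6| × 3 = 18 m
Total distance = 73 m

73 m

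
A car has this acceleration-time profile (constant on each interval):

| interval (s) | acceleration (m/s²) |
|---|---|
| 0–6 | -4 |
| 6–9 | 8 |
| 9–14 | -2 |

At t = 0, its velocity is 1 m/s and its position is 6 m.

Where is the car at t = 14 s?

-113 m

On each constant-a segment, Δv = aΔt and Δx = v₀Δt + ½aΔt²; chain segment to segment.
0–6 s: v starts 1 m/s; Δx = 1·6 + ½·-4·6² = -66 m; v ends -23 m/s.
6–9 s: v starts -23 m/s; Δx = -23·3 + ½·8·3² = -33 m; v ends 1 m/s.
9–14 s: v starts 1 m/s; Δx = 1·5 + ½·-2·5² = -20 m; v ends -9 m/s.
x(14) = 6 + Σ Δx = -113 m.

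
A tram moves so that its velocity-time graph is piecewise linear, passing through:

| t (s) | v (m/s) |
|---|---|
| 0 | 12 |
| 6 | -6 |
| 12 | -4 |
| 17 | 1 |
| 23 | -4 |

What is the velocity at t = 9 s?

On 6–12 s the graph is linear from -6 to -4 m/s: v(9) = -6 + (-4 − -6)·(9 − 6)/(12 − 6) = -5 m/s.

-5 m/s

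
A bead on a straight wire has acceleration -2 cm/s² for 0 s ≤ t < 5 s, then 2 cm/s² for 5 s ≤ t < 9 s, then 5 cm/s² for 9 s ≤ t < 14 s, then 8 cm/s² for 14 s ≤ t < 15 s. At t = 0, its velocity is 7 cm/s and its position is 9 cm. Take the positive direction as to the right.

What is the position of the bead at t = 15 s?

On each constant-a segment, Δv = aΔt and Δx = v₀Δt + ½aΔt²; chain segment to segment.
0–5 s: v starts 7 cm/s; Δx = 7·5 + ½·-2·5² = 10 cm; v ends -3 cm/s.
5–9 s: v starts -3 cm/s; Δx = -3·4 + ½·2·4² = 4 cm; v ends 5 cm/s.
9–14 s: v starts 5 cm/s; Δx = 5·5 + ½·5·5² = 87.5 cm; v ends 30 cm/s.
14–15 s: v starts 30 cm/s; Δx = 30·1 + ½·8·1² = 34 cm; v ends 38 cm/s.
x(15) = 9 + Σ Δx = 144.5 cm.

144.5 cm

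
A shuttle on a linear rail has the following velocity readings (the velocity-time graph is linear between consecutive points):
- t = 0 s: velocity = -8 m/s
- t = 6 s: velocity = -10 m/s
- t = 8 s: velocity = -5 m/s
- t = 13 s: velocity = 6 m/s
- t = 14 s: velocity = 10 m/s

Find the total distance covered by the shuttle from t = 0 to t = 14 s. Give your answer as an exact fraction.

Distance (not displacement) is the total path length: add the absolute areas under v-t.
0–6 s: |½(-8 + -10)(6)| = 54 m
6–8 s: |½(-10 + -5)(2)| = 15 m
8–13 s: v = 0 at t = 113/11 s; triangle areas 125/22 + 90/11 = 305/22 m
13–14 s: |½(6 + 10)(1)| = 8 m
Total distance = 1999/22 m

1999/22 m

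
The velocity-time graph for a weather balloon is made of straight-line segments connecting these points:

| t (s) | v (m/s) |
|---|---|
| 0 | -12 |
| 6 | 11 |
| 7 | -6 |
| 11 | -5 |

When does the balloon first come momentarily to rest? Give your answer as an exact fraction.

v changes sign on 0–6 s (from -12 to 11); the graph is linear there, so v = 0 at t = 0 + (12)·(6 − 0)/(11 − -12) = 72/23 s.

t = 72/23 s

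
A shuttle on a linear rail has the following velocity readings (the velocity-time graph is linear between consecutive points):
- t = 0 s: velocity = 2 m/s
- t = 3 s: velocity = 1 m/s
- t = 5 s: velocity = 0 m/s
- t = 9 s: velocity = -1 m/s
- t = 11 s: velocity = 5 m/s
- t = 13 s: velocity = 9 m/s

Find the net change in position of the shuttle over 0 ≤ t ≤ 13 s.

Displacement is the signed area under the v-t curve.
0–3 s: ½(2 + 1)(3) = 4.5 m
3–5 s: ½(1 + 0)(2) = 1 m
5–9 s: ½(0 + -1)(4) = -2 m
9–11 s: ½(-1 + 5)(2) = 4 m
11–13 s: ½(5 + 9)(2) = 14 m
Net displacement = 21.5 m

21.5 m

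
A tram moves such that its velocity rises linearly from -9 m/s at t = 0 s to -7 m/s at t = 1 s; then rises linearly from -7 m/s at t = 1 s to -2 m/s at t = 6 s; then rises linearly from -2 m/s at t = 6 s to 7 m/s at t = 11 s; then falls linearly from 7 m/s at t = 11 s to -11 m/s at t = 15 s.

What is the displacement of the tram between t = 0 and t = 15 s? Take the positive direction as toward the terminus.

Net displacement equals the area under the velocity-time graph (areas below the axis count negative).
0–1 s: ½(-9 + -7)(1) = -8 m
1–6 s: ½(-7 + -2)(5) = -22.5 m
6–11 s: ½(-2 + 7)(5) = 12.5 m
11–15 s: ½(7 + -11)(4) = -8 m
Net displacement = -26 m

-26 m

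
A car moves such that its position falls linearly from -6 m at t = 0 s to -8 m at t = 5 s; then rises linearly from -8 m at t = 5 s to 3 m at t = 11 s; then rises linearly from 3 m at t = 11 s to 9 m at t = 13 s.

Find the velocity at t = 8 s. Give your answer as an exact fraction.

Velocity is the slope of the x-t graph on 5–11 s: (3 − -8)/(11 − 5) = 11/6 m/s.

11/6 m/s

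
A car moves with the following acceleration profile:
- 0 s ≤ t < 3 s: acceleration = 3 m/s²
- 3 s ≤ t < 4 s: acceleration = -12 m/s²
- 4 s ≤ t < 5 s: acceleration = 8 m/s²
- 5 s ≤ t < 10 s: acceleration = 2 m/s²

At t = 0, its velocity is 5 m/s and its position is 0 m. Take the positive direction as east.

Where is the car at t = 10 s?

117.5 m

On each constant-a segment, Δv = aΔt and Δx = v₀Δt + ½aΔt²; chain segment to segment.
0–3 s: v starts 5 m/s; Δx = 5·3 + ½·3·3² = 28.5 m; v ends 14 m/s.
3–4 s: v starts 14 m/s; Δx = 14·1 + ½·-12·1² = 8 m; v ends 2 m/s.
4–5 s: v starts 2 m/s; Δx = 2·1 + ½·8·1² = 6 m; v ends 10 m/s.
5–10 s: v starts 10 m/s; Δx = 10·5 + ½·2·5² = 75 m; v ends 20 m/s.
x(10) = 0 + Σ Δx = 117.5 m.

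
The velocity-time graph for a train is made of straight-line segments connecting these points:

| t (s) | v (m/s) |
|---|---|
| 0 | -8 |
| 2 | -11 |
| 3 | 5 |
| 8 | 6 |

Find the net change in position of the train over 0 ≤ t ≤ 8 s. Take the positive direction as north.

Displacement is the signed area under the v-t curve.
0–2 s: ½(-8 + -11)(2) = -19 m
2–3 s: ½(-11 + 5)(1) = -3 m
3–8 s: ½(5 + 6)(5) = 27.5 m
Net displacement = 5.5 m

5.5 m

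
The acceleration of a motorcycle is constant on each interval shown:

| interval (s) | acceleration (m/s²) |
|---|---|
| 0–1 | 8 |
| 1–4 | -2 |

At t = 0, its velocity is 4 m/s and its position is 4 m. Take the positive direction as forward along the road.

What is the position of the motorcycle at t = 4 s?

39 m

On each constant-a segment, Δv = aΔt and Δx = v₀Δt + ½aΔt²; chain segment to segment.
0–1 s: v starts 4 m/s; Δx = 4·1 + ½·8·1² = 8 m; v ends 12 m/s.
1–4 s: v starts 12 m/s; Δx = 12·3 + ½·-2·3² = 27 m; v ends 6 m/s.
x(4) = 4 + Σ Δx = 39 m.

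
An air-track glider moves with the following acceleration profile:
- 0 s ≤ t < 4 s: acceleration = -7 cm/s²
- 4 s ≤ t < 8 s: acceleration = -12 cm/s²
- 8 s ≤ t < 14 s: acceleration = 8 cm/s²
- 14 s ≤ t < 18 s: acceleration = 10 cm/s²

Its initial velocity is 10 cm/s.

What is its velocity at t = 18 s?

22 cm/s

Δv equals the area under the a-t graph; then v = v₀ + Δv.
0–4 s: -7 × 4 = -28 cm/s
4–8 s: -12 × 4 = -48 cm/s
8–14 s: 8 × 6 = 48 cm/s
14–18 s: 10 × 4 = 40 cm/s
Δv = 12 cm/s, so v(18) = 10 + (12) = 22 cm/s.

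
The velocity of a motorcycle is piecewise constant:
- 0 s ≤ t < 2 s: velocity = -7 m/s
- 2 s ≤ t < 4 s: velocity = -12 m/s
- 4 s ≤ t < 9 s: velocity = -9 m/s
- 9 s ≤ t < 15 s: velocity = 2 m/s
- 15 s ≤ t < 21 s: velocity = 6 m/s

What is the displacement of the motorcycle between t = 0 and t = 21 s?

Net displacement equals the area under the velocity-time graph (areas below the axis count negative).
0–2 s: -7 × 2 = -14 m
2–4 s: -12 × 2 = -24 m
4–9 s: -9 × 5 = -45 m
9–15 s: 2 × 6 = 12 m
15–21 s: 6 × 6 = 36 m
Net displacement = -35 m

-35 m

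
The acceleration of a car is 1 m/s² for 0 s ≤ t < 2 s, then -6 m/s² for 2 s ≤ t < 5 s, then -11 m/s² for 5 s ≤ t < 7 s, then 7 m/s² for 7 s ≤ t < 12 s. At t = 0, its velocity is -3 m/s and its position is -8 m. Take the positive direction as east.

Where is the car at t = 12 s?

On each constant-a segment, Δv = aΔt and Δx = v₀Δt + ½aΔt²; chain segment to segment.
0–2 s: v starts -3 m/s; Δx = -3·2 + ½·1·2² = -4 m; v ends -1 m/s.
2–5 s: v starts -1 m/s; Δx = -1·3 + ½·-6·3² = -30 m; v ends -19 m/s.
5–7 s: v starts -19 m/s; Δx = -19·2 + ½·-11·2² = -60 m; v ends -41 m/s.
7–12 s: v starts -41 m/s; Δx = -41·5 + ½·7·5² = -117.5 m; v ends -6 m/s.
x(12) = -8 + Σ Δx = -219.5 m.

-219.5 m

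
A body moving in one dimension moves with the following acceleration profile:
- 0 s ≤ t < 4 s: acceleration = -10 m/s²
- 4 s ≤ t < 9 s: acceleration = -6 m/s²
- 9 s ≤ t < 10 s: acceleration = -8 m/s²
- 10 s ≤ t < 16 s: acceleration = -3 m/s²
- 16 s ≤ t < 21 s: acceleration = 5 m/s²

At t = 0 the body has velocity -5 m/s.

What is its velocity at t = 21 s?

-76 m/s

Δv equals the area under the a-t graph; then v = v₀ + Δv.
0–4 s: -10 × 4 = -40 m/s
4–9 s: -6 × 5 = -30 m/s
9–10 s: -8 × 1 = -8 m/s
10–16 s: -3 × 6 = -18 m/s
16–21 s: 5 × 5 = 25 m/s
Δv = -71 m/s, so v(21) = -5 + (-71) = -76 m/s.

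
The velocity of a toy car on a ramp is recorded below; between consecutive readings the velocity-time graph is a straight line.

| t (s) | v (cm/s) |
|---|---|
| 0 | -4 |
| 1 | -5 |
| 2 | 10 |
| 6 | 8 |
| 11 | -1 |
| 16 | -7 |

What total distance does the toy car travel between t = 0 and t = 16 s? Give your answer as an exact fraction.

Distance (not displacement) is the total path length: add the absolute areas under v-t.
0–1 s: |½(-4 + -5)(1)| = 4.5 cm
1–2 s: v = 0 at t = 4/3 s; triangle areas 5/6 + 10/3 = 25/6 cm
2–6 s: |½(10 + 8)(4)| = 36 cm
6–11 s: v = 0 at t = 94/9 s; triangle areas 160/9 + 5/18 = 325/18 cm
11–16 s: |½(-1 + -7)(5)| = 20 cm
Total distance = 1489/18 cm

1489/18 cm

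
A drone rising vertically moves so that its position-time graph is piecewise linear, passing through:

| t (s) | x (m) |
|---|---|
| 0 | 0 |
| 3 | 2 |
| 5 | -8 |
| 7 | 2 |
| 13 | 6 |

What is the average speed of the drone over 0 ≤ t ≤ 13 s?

Average speed = (total path length)/(elapsed time); on a piecewise-linear x-t graph the path length is Σ|Δx|.
0–3 s: |Δx| = |2 − 0| = 2 m
3–5 s: |Δx| = |-8 − 2| = 10 m
5–7 s: |Δx| = |2 − -8| = 10 m
7–13 s: |Δx| = |6 − 2| = 4 m
Total path = 26 m; average speed = 26/13 = 2 m/s.

2 m/s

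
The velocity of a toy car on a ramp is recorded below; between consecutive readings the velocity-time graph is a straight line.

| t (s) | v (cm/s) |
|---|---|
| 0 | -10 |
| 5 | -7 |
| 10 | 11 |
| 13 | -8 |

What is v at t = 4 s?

-7.6 cm/s

On 0–5 s the graph is linear from -10 to -7 cm/s: v(4) = -10 + (-7 − -10)·(4 − 0)/(5 − 0) = -7.6 cm/s.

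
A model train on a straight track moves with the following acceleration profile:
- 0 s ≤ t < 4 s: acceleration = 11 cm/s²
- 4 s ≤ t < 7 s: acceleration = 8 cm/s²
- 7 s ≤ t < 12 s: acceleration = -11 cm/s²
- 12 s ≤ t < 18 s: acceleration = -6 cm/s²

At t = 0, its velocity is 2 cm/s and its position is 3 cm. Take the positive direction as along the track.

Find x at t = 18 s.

On each constant-a segment, Δv = aΔt and Δx = v₀Δt + ½aΔt²; chain segment to segment.
0–4 s: v starts 2 cm/s; Δx = 2·4 + ½·11·4² = 96 cm; v ends 46 cm/s.
4–7 s: v starts 46 cm/s; Δx = 46·3 + ½·8·3² = 174 cm; v ends 70 cm/s.
7–12 s: v starts 70 cm/s; Δx = 70·5 + ½·-11·5² = 212.5 cm; v ends 15 cm/s.
12–18 s: v starts 15 cm/s; Δx = 15·6 + ½·-6·6² = -18 cm; v ends -21 cm/s.
x(18) = 3 + Σ Δx = 467.5 cm.

467.5 cm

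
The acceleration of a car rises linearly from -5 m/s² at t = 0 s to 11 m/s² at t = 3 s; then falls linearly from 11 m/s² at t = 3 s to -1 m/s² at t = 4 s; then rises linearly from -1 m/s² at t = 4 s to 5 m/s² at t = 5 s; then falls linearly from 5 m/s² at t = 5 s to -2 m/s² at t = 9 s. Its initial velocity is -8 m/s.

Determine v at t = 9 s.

Δv equals the area under the a-t graph; then v = v₀ + Δv.
0–3 s: ½(-5 + 11)(3) = 9 m/s
3–4 s: ½(11 + -1)(1) = 5 m/s
4–5 s: ½(-1 + 5)(1) = 2 m/s
5–9 s: ½(5 + -2)(4) = 6 m/s
Δv = 22 m/s, so v(9) = -8 + (22) = 14 m/s.

14 m/s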